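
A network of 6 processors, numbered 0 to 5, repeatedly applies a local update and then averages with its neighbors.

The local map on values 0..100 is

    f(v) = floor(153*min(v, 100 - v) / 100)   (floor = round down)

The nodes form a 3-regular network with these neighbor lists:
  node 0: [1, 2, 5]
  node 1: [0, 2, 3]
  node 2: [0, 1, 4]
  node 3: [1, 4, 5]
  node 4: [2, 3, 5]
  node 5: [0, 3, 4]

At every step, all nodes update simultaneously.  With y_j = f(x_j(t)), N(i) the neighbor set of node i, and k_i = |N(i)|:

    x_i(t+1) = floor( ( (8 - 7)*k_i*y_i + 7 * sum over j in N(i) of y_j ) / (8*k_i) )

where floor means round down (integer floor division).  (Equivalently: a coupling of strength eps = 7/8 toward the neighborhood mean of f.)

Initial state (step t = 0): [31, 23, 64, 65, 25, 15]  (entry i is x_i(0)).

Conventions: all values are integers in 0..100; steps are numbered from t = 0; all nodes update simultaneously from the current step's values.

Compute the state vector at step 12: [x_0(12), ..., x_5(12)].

Simulating step by step:
t=0: [31, 23, 64, 65, 25, 15]
t=1: [38, 49, 41, 34, 42, 43]
t=2: [65, 59, 64, 65, 60, 58]
t=3: [59, 54, 58, 61, 57, 56]
t=4: [66, 62, 65, 66, 63, 62]
t=5: [55, 53, 55, 56, 54, 53]
t=6: [69, 68, 69, 70, 68, 68]
t=7: [47, 46, 47, 47, 46, 46]
t=8: [70, 70, 70, 70, 70, 70]
t=9: [45, 45, 45, 45, 45, 45]
t=10: [68, 68, 68, 68, 68, 68]
t=11: [48, 48, 48, 48, 48, 48]
t=12: [73, 73, 73, 73, 73, 73]

Answer: [73, 73, 73, 73, 73, 73]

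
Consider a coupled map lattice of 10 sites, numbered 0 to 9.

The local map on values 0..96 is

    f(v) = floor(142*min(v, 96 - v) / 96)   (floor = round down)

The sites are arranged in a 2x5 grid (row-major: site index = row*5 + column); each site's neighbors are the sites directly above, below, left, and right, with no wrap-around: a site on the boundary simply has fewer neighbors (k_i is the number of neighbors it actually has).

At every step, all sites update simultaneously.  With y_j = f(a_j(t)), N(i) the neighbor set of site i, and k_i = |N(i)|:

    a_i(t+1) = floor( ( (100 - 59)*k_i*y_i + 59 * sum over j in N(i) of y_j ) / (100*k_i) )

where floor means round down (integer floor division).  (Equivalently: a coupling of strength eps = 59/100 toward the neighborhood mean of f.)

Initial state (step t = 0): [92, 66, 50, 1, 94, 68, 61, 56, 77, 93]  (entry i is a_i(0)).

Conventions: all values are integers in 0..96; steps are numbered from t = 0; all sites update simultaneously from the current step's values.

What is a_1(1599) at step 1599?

Answer: a_1(1599) = 61
Key observation: The state at step 27, [63, 61, 52, 52, 55, 63, 61, 52, 52, 55], reappears at step 39: the system is in a cycle of period 12 from step 27 on.  Therefore the state at step 1599 equals the state at step 27 + ((1599 - 27) mod 12) = 27, which is [63, 61, 52, 52, 55, 63, 61, 52, 52, 55].

Derivation:
t=0: [92, 66, 50, 1, 94, 68, 61, 56, 77, 93]
t=1: [27, 42, 48, 19, 2, 33, 49, 53, 24, 10]
t=2: [48, 60, 59, 32, 13, 51, 62, 60, 35, 16]
t=3: [64, 56, 52, 43, 28, 62, 54, 52, 45, 30]
t=4: [51, 58, 63, 59, 48, 52, 59, 64, 60, 49]
t=5: [62, 56, 50, 55, 65, 62, 55, 49, 55, 64]
t=6: [52, 59, 64, 58, 50, 52, 59, 65, 59, 50]
t=7: [61, 54, 49, 56, 64, 61, 54, 48, 55, 63]
t=8: [54, 61, 66, 58, 50, 54, 61, 66, 59, 51]
t=9: [58, 51, 47, 55, 63, 58, 51, 47, 54, 63]
t=10: [58, 64, 66, 59, 51, 58, 64, 67, 60, 52]
t=11: [53, 48, 46, 54, 62, 53, 47, 45, 53, 61]
t=12: [65, 68, 67, 61, 53, 64, 67, 66, 61, 54]
t=13: [44, 42, 43, 51, 59, 44, 43, 44, 51, 59]
t=14: [64, 62, 63, 63, 57, 64, 63, 64, 63, 57]
t=15: [47, 48, 48, 49, 54, 47, 48, 47, 49, 54]
t=16: [69, 70, 70, 68, 64, 69, 70, 69, 67, 64]
t=17: [38, 38, 38, 41, 45, 38, 38, 39, 42, 45]
t=18: [56, 56, 56, 60, 64, 56, 56, 57, 61, 64]
t=19: [59, 59, 57, 52, 48, 59, 58, 56, 51, 48]
t=20: [54, 54, 58, 64, 69, 54, 55, 59, 65, 69]
t=21: [62, 60, 55, 46, 41, 61, 59, 53, 45, 40]
t=22: [51, 53, 60, 64, 62, 51, 54, 61, 64, 61]
t=23: [65, 61, 53, 48, 49, 64, 60, 52, 48, 49]
t=24: [47, 52, 62, 69, 69, 48, 53, 63, 69, 69]
t=25: [68, 62, 50, 41, 39, 68, 62, 49, 40, 39]
t=26: [43, 51, 63, 60, 57, 43, 51, 63, 60, 57]
t=27: [63, 61, 52, 52, 55, 63, 61, 52, 52, 55]
t=28: [48, 53, 62, 64, 61, 48, 53, 62, 64, 61]
t=29: [68, 62, 51, 48, 49, 68, 62, 51, 48, 49]
t=30: [43, 51, 63, 69, 69, 43, 51, 63, 69, 69]
t=31: [63, 61, 49, 40, 39, 63, 61, 49, 40, 39]
t=32: [48, 53, 63, 60, 57, 48, 53, 63, 60, 57]
t=33: [68, 61, 51, 52, 55, 68, 61, 51, 52, 55]
t=34: [43, 51, 62, 64, 61, 43, 51, 62, 64, 61]
t=35: [63, 62, 52, 48, 49, 63, 62, 52, 48, 49]
t=36: [48, 52, 63, 69, 69, 48, 52, 63, 69, 69]
t=37: [69, 62, 49, 40, 39, 69, 62, 49, 40, 39]
t=38: [42, 51, 63, 60, 57, 42, 51, 63, 60, 57]
t=39: [63, 61, 52, 52, 55, 63, 61, 52, 52, 55]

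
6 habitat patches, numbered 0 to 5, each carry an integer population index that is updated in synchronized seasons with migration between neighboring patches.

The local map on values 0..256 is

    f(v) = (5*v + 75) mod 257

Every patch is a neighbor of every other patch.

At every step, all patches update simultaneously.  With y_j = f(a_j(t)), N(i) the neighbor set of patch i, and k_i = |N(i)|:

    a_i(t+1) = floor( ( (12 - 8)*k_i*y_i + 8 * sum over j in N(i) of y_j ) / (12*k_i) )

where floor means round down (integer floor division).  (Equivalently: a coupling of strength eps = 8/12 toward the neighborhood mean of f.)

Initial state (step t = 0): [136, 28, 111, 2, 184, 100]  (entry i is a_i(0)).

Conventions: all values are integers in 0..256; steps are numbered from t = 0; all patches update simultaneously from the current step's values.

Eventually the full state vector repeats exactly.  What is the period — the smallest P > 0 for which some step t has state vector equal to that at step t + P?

Simulating step by step:
t=0: [136, 28, 111, 2, 184, 100]
t=1: [173, 168, 148, 142, 170, 137]
t=2: [136, 131, 111, 105, 133, 152]
t=3: [174, 169, 149, 143, 171, 139]
t=4: [142, 137, 117, 111, 139, 158]
t=5: [119, 165, 145, 139, 167, 135]
t=6: [157, 151, 131, 177, 153, 173]
t=7: [123, 117, 148, 143, 119, 139]
t=8: [141, 135, 115, 110, 137, 157]
t=9: [112, 157, 137, 132, 159, 128]
t=10: [154, 148, 179, 174, 150, 170]
t=11: [108, 102, 133, 128, 104, 124]
t=12: [135, 129, 160, 155, 131, 151]
t=13: [167, 161, 140, 135, 163, 131]
t=14: [137, 131, 110, 156, 133, 152]
t=15: [175, 169, 148, 143, 171, 139]
t=16: [143, 137, 116, 111, 139, 158]
t=17: [120, 165, 144, 139, 167, 135]
t=18: [158, 151, 130, 177, 153, 173]
t=19: [124, 117, 147, 143, 119, 139]
t=20: [142, 135, 114, 110, 137, 157]
t=21: [113, 157, 136, 132, 159, 128]
t=22: [155, 148, 178, 174, 150, 170]
t=23: [109, 102, 132, 128, 104, 124]
t=24: [136, 129, 159, 155, 131, 151]
t=25: [168, 161, 139, 135, 163, 131]
t=26: [172, 165, 195, 191, 167, 187]
t=27: [125, 118, 97, 93, 120, 140]
t=28: [113, 106, 85, 81, 108, 77]
t=29: [156, 149, 180, 176, 151, 172]
t=30: [116, 109, 140, 136, 111, 132]
t=31: [138, 131, 111, 158, 133, 154]
t=32: [180, 173, 153, 149, 175, 145]
t=33: [134, 127, 107, 103, 129, 99]
t=34: [161, 154, 134, 130, 156, 126]
t=35: [141, 134, 166, 162, 136, 158]
t=36: [111, 155, 136, 132, 157, 128]
t=37: [149, 142, 174, 170, 144, 166]
t=38: [83, 76, 108, 104, 78, 100]
t=39: [164, 157, 137, 133, 159, 129]
t=40: [156, 149, 181, 177, 151, 173]
t=41: [118, 111, 143, 139, 113, 135]
t=42: [150, 143, 124, 171, 145, 167]
t=43: [88, 81, 113, 109, 83, 105]
t=44: [103, 147, 128, 124, 149, 120]
t=45: [109, 102, 134, 130, 104, 126]
t=46: [140, 133, 165, 161, 135, 157]
t=47: [106, 150, 131, 127, 152, 123]
t=48: [124, 117, 149, 145, 119, 141]
t=49: [112, 105, 85, 81, 107, 77]
t=50: [153, 146, 178, 174, 148, 170]
t=51: [103, 96, 128, 124, 98, 120]
t=52: [110, 103, 135, 131, 105, 127]
t=53: [145, 138, 170, 166, 140, 162]
t=54: [97, 141, 122, 118, 92, 114]
t=55: [79, 72, 104, 100, 74, 96]
t=56: [144, 137, 117, 113, 139, 109]
t=57: [125, 169, 149, 145, 171, 141]
t=58: [114, 107, 87, 83, 109, 79]
t=59: [163, 156, 188, 184, 158, 180]
t=60: [153, 146, 178, 174, 148, 170]

Answer: 10
Key observation: The state at step 50, [153, 146, 178, 174, 148, 170], reappears at step 60 — and no state repeats earlier — so the cycle the system enters has period 10.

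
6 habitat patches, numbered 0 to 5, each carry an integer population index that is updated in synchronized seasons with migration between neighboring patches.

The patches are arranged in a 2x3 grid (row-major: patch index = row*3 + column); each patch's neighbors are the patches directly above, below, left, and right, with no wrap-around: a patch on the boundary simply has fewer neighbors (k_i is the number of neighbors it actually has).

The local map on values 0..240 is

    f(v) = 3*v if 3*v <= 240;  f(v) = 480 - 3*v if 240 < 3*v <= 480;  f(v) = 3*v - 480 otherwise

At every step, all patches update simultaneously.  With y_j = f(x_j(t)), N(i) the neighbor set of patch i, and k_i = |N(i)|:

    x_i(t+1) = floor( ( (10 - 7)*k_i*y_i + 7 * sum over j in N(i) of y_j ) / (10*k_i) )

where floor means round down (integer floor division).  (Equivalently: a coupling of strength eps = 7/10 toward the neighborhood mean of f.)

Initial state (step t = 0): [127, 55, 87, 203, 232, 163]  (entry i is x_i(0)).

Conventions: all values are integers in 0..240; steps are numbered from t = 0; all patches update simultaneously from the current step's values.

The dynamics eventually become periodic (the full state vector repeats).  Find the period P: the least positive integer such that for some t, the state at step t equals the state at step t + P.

Answer: 2
Key observation: The state at step 42, [48, 48, 48, 48, 48, 48], reappears at step 44 — and no state repeats earlier — so the cycle the system enters has period 2.

Derivation:
t=0: [127, 55, 87, 203, 232, 163]
t=1: [132, 174, 126, 148, 135, 154]
t=2: [52, 73, 51, 66, 44, 67]
t=3: [192, 168, 192, 160, 183, 160]
t=4: [37, 68, 37, 57, 26, 57]
t=5: [164, 131, 164, 117, 150, 117]
t=6: [79, 38, 79, 53, 89, 53]
t=7: [166, 194, 166, 205, 164, 205]
t=8: [88, 41, 88, 51, 90, 51]
t=9: [161, 186, 161, 195, 163, 195]
t=10: [64, 26, 64, 35, 69, 35]
t=11: [121, 161, 121, 171, 129, 171]
t=12: [47, 77, 47, 83, 44, 83]
t=13: [204, 165, 204, 164, 201, 164]
t=14: [49, 94, 49, 92, 46, 92]
t=15: [184, 160, 184, 160, 182, 160]
t=16: [21, 49, 21, 48, 19, 48]
t=17: [120, 86, 120, 85, 118, 85]
t=18: [192, 152, 192, 153, 194, 153]
t=19: [44, 75, 44, 75, 46, 75]
t=20: [197, 161, 197, 162, 198, 162]
t=21: [36, 79, 36, 80, 37, 80]
t=22: [199, 147, 199, 148, 200, 148]
t=23: [61, 94, 61, 93, 61, 93]
t=24: [194, 187, 194, 188, 194, 188]
t=25: [88, 95, 88, 96, 88, 96]
t=26: [200, 209, 200, 208, 199, 208]
t=27: [137, 127, 137, 126, 136, 126]
t=28: [91, 78, 91, 79, 92, 79]
t=29: [226, 214, 226, 214, 226, 214]
t=30: [172, 187, 172, 187, 172, 187]
t=31: [67, 49, 67, 49, 67, 49]
t=32: [163, 184, 163, 184, 163, 184]
t=33: [53, 27, 53, 27, 53, 27]
t=34: [104, 135, 104, 135, 104, 135]
t=35: [102, 140, 102, 140, 102, 140]
t=36: [94, 139, 94, 139, 94, 139]
t=37: [103, 157, 103, 157, 103, 157]
t=38: [57, 122, 57, 122, 57, 122]
t=39: [131, 153, 131, 153, 131, 153]
t=40: [40, 67, 40, 67, 40, 67]
t=41: [176, 144, 176, 144, 176, 144]
t=42: [48, 48, 48, 48, 48, 48]
t=43: [144, 144, 144, 144, 144, 144]
t=44: [48, 48, 48, 48, 48, 48]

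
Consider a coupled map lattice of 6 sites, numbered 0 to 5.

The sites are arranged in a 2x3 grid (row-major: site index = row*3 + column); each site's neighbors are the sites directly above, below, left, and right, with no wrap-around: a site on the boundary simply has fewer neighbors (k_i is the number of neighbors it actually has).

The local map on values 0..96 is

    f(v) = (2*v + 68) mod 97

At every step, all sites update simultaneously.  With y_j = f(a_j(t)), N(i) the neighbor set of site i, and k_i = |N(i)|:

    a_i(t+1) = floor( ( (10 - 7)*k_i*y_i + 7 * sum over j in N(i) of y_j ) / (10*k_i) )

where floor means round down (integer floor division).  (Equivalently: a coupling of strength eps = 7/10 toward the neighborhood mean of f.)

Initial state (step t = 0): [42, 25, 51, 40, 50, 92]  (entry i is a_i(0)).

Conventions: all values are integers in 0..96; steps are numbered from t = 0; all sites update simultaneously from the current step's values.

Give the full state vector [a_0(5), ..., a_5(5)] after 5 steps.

Answer: [21, 47, 62, 42, 57, 84]

Derivation:
t=0: [42, 25, 51, 40, 50, 92]
t=1: [41, 52, 49, 59, 51, 67]
t=2: [73, 68, 49, 70, 62, 52]
t=3: [14, 45, 50, 44, 51, 79]
t=4: [70, 74, 53, 76, 57, 60]
t=5: [21, 47, 62, 42, 57, 84]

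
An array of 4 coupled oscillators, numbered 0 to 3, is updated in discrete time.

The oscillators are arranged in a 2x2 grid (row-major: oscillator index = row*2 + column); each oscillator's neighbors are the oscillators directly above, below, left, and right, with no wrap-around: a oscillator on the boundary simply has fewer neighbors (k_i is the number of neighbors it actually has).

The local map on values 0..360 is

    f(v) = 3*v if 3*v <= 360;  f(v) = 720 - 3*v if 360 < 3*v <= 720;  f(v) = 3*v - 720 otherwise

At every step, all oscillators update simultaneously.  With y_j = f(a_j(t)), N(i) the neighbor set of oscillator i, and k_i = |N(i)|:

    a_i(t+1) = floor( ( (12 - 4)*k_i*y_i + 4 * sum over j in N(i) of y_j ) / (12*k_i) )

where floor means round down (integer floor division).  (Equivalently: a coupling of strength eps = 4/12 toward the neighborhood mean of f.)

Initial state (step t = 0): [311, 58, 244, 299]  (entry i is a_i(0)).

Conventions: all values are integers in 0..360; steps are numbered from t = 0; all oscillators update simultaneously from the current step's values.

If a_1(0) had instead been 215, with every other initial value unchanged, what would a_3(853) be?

Simulating step by step:
t=0: [311, 215, 244, 299]
t=1: [156, 115, 73, 132]
t=2: [262, 326, 242, 310]
t=3: [88, 218, 50, 184]
t=4: [212, 116, 172, 148]
t=5: [148, 292, 196, 276]
t=6: [232, 168, 152, 120]
t=7: [96, 208, 240, 320]
t=8: [208, 152, 88, 176]
t=9: [152, 224, 224, 216]
t=10: [192, 88, 88, 64]
t=11: [184, 232, 232, 216]
t=12: [120, 56, 56, 56]
t=13: [296, 200, 200, 168]
t=14: [152, 144, 144, 184]
t=15: [272, 264, 264, 208]
t=16: [88, 80, 80, 88]
t=17: [256, 248, 248, 256]
t=18: [40, 32, 32, 40]
t=19: [112, 104, 104, 112]
t=20: [328, 320, 320, 328]
t=21: [256, 248, 248, 256]

Answer: a_3(853) = 256
Key observation: The state at step 17, [256, 248, 248, 256], reappears at step 21: the system is in a cycle of period 4 from step 17 on.  Therefore the state at step 853 equals the state at step 17 + ((853 - 17) mod 4) = 17, which is [256, 248, 248, 256].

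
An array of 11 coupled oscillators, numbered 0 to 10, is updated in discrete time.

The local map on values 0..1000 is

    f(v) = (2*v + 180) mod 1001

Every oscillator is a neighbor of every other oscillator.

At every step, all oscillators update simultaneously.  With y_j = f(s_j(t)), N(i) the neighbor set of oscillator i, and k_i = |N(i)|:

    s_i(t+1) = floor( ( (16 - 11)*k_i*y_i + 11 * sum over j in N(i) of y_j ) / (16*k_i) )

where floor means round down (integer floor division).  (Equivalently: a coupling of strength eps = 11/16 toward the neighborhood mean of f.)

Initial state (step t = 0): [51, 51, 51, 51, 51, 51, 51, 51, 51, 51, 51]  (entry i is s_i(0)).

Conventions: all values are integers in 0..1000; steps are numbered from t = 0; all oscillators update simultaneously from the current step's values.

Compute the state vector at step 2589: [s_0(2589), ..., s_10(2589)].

Simulating step by step:
t=0: [51, 51, 51, 51, 51, 51, 51, 51, 51, 51, 51]
t=1: [282, 282, 282, 282, 282, 282, 282, 282, 282, 282, 282]
t=2: [744, 744, 744, 744, 744, 744, 744, 744, 744, 744, 744]
t=3: [667, 667, 667, 667, 667, 667, 667, 667, 667, 667, 667]
t=4: [513, 513, 513, 513, 513, 513, 513, 513, 513, 513, 513]
t=5: [205, 205, 205, 205, 205, 205, 205, 205, 205, 205, 205]
t=6: [590, 590, 590, 590, 590, 590, 590, 590, 590, 590, 590]
t=7: [359, 359, 359, 359, 359, 359, 359, 359, 359, 359, 359]
t=8: [898, 898, 898, 898, 898, 898, 898, 898, 898, 898, 898]
t=9: [975, 975, 975, 975, 975, 975, 975, 975, 975, 975, 975]
t=10: [128, 128, 128, 128, 128, 128, 128, 128, 128, 128, 128]
t=11: [436, 436, 436, 436, 436, 436, 436, 436, 436, 436, 436]
t=12: [51, 51, 51, 51, 51, 51, 51, 51, 51, 51, 51]

Answer: [975, 975, 975, 975, 975, 975, 975, 975, 975, 975, 975]
Key observation: The state at step 0, [51, 51, 51, 51, 51, 51, 51, 51, 51, 51, 51], reappears at step 12: the system is in a cycle of period 12 from step 0 on.  Therefore the state at step 2589 equals the state at step 0 + ((2589 - 0) mod 12) = 9, which is [975, 975, 975, 975, 975, 975, 975, 975, 975, 975, 975].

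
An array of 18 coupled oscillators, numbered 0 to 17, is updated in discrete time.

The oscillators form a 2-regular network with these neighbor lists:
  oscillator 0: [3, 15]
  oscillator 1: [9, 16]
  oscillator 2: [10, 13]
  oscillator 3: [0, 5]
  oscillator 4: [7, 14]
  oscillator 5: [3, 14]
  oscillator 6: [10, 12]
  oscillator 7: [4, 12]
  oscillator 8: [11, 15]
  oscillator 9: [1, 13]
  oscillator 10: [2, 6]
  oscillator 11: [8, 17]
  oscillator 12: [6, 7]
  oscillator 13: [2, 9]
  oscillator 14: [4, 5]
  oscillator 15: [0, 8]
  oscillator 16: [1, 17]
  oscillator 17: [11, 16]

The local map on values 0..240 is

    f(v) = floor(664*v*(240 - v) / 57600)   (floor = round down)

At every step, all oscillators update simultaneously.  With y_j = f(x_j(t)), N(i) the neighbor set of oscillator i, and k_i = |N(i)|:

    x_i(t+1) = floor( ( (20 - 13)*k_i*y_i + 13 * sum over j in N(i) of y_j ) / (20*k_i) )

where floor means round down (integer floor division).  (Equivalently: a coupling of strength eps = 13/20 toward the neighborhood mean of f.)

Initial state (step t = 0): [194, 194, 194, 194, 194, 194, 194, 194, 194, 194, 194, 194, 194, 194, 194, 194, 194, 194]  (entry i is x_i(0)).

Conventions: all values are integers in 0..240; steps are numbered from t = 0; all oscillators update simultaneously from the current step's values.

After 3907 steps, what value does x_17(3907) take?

Simulating step by step:
t=0: [194, 194, 194, 194, 194, 194, 194, 194, 194, 194, 194, 194, 194, 194, 194, 194, 194, 194]
t=1: [102, 102, 102, 102, 102, 102, 102, 102, 102, 102, 102, 102, 102, 102, 102, 102, 102, 102]
t=2: [162, 162, 162, 162, 162, 162, 162, 162, 162, 162, 162, 162, 162, 162, 162, 162, 162, 162]
t=3: [145, 145, 145, 145, 145, 145, 145, 145, 145, 145, 145, 145, 145, 145, 145, 145, 145, 145]
t=4: [158, 158, 158, 158, 158, 158, 158, 158, 158, 158, 158, 158, 158, 158, 158, 158, 158, 158]
t=5: [149, 149, 149, 149, 149, 149, 149, 149, 149, 149, 149, 149, 149, 149, 149, 149, 149, 149]
t=6: [156, 156, 156, 156, 156, 156, 156, 156, 156, 156, 156, 156, 156, 156, 156, 156, 156, 156]
t=7: [151, 151, 151, 151, 151, 151, 151, 151, 151, 151, 151, 151, 151, 151, 151, 151, 151, 151]
t=8: [154, 154, 154, 154, 154, 154, 154, 154, 154, 154, 154, 154, 154, 154, 154, 154, 154, 154]
t=9: [152, 152, 152, 152, 152, 152, 152, 152, 152, 152, 152, 152, 152, 152, 152, 152, 152, 152]
t=10: [154, 154, 154, 154, 154, 154, 154, 154, 154, 154, 154, 154, 154, 154, 154, 154, 154, 154]

Answer: x_17(3907) = 152
Key observation: The state at step 8, [154, 154, 154, 154, 154, 154, 154, 154, 154, 154, 154, 154, 154, 154, 154, 154, 154, 154], reappears at step 10: the system is in a cycle of period 2 from step 8 on.  Therefore the state at step 3907 equals the state at step 8 + ((3907 - 8) mod 2) = 9, which is [152, 152, 152, 152, 152, 152, 152, 152, 152, 152, 152, 152, 152, 152, 152, 152, 152, 152].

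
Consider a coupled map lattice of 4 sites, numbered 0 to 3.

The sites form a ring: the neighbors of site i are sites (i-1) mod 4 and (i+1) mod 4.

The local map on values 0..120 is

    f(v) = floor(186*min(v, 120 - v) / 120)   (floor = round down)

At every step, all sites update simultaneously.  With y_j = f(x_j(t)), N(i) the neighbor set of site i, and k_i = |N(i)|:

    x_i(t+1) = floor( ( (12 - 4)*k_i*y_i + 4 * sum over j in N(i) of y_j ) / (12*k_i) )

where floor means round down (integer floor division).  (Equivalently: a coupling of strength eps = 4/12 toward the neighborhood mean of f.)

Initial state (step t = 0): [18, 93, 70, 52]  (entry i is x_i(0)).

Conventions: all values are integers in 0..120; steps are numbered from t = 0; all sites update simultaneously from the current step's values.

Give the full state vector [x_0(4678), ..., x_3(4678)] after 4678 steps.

Answer: [52, 51, 58, 58]
Key observation: The state at step 5, [87, 88, 81, 81], reappears at step 9: the system is in a cycle of period 4 from step 5 on.  Therefore the state at step 4678 equals the state at step 5 + ((4678 - 5) mod 4) = 6, which is [52, 51, 58, 58].

Derivation:
t=0: [18, 93, 70, 52]
t=1: [38, 44, 71, 70]
t=2: [62, 67, 74, 73]
t=3: [85, 81, 73, 74]
t=4: [57, 61, 69, 68]
t=5: [87, 88, 81, 81]
t=6: [52, 51, 58, 58]
t=7: [81, 80, 87, 87]
t=8: [58, 59, 52, 52]
t=9: [87, 88, 81, 81]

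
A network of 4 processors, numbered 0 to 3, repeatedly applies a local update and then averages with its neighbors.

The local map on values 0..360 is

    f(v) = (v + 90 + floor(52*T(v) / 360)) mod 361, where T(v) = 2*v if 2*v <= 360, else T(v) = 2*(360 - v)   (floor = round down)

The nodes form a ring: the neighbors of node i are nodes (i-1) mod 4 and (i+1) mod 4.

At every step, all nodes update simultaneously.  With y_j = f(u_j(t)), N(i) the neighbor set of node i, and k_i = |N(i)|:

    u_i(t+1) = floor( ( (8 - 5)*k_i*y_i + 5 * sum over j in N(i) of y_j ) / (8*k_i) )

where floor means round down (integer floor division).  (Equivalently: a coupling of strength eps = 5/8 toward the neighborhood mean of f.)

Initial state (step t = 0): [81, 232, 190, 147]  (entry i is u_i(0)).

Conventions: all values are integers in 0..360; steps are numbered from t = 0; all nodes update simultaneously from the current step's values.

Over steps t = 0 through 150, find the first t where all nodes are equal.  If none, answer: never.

Answer: 7
Key observation: Synchronization is absorbing here: once all nodes are equal they stay equal, and step 7 is the first all-equal step.

Derivation:
t=0: [81, 232, 190, 147]  (not all equal)
t=1: [271, 297, 322, 268]  (not all equal)
t=2: [30, 43, 43, 35]  (not all equal)
t=3: [135, 139, 141, 135]  (not all equal)
t=4: [265, 268, 268, 266]  (not all equal)
t=5: [21, 22, 22, 22]  (not all equal)
t=6: [117, 117, 118, 117]  (not all equal)
t=7: [240, 240, 240, 240]  (all equal)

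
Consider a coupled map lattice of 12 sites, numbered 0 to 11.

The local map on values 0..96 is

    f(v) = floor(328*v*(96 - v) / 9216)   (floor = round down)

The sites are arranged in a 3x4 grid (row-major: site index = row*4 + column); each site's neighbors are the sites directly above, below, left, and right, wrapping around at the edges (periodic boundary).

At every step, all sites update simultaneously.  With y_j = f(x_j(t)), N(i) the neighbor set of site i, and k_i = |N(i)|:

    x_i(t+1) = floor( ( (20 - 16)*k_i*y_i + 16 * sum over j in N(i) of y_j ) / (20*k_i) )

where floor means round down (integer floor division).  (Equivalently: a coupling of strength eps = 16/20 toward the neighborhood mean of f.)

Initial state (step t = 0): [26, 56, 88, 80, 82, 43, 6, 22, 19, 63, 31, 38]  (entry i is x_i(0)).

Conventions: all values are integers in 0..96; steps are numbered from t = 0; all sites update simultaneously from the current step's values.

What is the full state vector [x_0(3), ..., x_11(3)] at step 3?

Simulating step by step:
t=0: [26, 56, 88, 80, 82, 43, 6, 22, 19, 63, 31, 38]
t=1: [56, 64, 47, 53, 58, 58, 50, 47, 61, 71, 53, 60]
t=2: [77, 74, 79, 79, 78, 74, 80, 79, 74, 73, 76, 78]
t=3: [52, 54, 50, 48, 52, 53, 50, 47, 53, 56, 50, 50]

Answer: [52, 54, 50, 48, 52, 53, 50, 47, 53, 56, 50, 50]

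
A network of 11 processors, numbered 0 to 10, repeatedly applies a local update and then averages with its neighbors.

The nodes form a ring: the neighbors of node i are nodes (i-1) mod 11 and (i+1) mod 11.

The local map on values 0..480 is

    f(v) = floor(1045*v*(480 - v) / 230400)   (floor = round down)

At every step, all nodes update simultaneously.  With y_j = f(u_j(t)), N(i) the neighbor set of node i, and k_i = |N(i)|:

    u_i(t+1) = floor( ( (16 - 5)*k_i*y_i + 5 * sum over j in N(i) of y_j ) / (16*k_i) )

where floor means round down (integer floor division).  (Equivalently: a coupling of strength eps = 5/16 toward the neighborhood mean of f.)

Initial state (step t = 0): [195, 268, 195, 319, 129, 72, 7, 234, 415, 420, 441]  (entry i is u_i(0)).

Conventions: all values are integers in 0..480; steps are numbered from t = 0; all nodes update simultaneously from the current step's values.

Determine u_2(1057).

Answer: u_2(1057) = 259
Key observation: The state at step 5, [259, 259, 259, 259, 259, 259, 259, 259, 259, 259, 259], reappears at step 6: the system is in a cycle of period 1 from step 5 on.  Therefore the state at step 1057 equals the state at step 5 + ((1057 - 5) mod 1) = 5, which is [259, 259, 259, 259, 259, 259, 259, 259, 259, 259, 259].

Derivation:
t=0: [195, 268, 195, 319, 129, 72, 7, 234, 415, 420, 441]
t=1: [225, 255, 249, 230, 197, 125, 71, 200, 142, 109, 110]
t=2: [248, 260, 260, 258, 245, 198, 161, 228, 217, 188, 195]
t=3: [258, 259, 259, 259, 259, 250, 239, 255, 256, 250, 252]
t=4: [259, 259, 259, 259, 259, 260, 260, 260, 260, 260, 259]
t=5: [259, 259, 259, 259, 259, 259, 259, 259, 259, 259, 259]
t=6: [259, 259, 259, 259, 259, 259, 259, 259, 259, 259, 259]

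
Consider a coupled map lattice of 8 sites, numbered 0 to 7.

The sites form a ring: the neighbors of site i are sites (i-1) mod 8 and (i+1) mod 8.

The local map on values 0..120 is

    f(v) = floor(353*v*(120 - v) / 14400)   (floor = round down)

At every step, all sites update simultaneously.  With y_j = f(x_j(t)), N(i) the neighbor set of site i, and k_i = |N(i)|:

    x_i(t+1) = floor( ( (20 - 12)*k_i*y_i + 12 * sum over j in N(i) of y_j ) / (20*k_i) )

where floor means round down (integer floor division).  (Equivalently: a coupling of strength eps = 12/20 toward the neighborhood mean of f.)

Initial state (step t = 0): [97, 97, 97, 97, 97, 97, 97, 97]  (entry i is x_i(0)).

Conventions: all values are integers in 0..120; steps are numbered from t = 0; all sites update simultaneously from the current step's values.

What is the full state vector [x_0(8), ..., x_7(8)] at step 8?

Answer: [83, 83, 83, 83, 83, 83, 83, 83]

Derivation:
t=0: [97, 97, 97, 97, 97, 97, 97, 97]
t=1: [54, 54, 54, 54, 54, 54, 54, 54]
t=2: [87, 87, 87, 87, 87, 87, 87, 87]
t=3: [70, 70, 70, 70, 70, 70, 70, 70]
t=4: [85, 85, 85, 85, 85, 85, 85, 85]
t=5: [72, 72, 72, 72, 72, 72, 72, 72]
t=6: [84, 84, 84, 84, 84, 84, 84, 84]
t=7: [74, 74, 74, 74, 74, 74, 74, 74]
t=8: [83, 83, 83, 83, 83, 83, 83, 83]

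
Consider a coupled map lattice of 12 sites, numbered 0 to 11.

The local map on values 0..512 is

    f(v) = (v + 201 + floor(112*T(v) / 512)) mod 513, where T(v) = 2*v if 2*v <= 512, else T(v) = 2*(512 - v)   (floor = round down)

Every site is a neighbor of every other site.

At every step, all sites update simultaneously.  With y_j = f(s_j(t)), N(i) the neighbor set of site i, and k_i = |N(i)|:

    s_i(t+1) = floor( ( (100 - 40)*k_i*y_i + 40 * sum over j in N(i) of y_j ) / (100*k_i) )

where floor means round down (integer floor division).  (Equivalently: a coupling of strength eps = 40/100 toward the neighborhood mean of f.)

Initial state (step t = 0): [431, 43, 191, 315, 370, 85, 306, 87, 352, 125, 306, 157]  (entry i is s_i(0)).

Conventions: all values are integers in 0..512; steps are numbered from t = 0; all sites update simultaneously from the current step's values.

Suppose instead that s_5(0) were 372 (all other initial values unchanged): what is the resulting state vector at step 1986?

Simulating step by step:
t=0: [431, 43, 191, 315, 370, 372, 306, 87, 352, 125, 306, 157]
t=1: [182, 243, 363, 145, 163, 163, 143, 279, 157, 309, 143, 335]
t=2: [383, 143, 188, 353, 368, 368, 351, 161, 363, 171, 351, 179]
t=3: [181, 338, 375, 171, 176, 176, 171, 353, 175, 361, 171, 368]
t=4: [395, 193, 204, 386, 391, 391, 386, 197, 390, 200, 386, 202]
t=5: [197, 391, 400, 194, 195, 195, 194, 394, 195, 396, 194, 398]
t=6: [419, 220, 223, 416, 417, 417, 416, 221, 417, 222, 416, 222]
t=7: [121, 40, 42, 120, 120, 120, 120, 41, 120, 42, 120, 42]
t=8: [353, 287, 289, 352, 352, 352, 352, 288, 352, 289, 352, 289]
t=9: [103, 82, 83, 103, 103, 103, 103, 83, 103, 83, 103, 83]
t=10: [343, 326, 327, 343, 343, 343, 343, 327, 343, 327, 343, 327]
t=11: [102, 97, 97, 102, 102, 102, 102, 97, 102, 97, 102, 97]
t=12: [345, 341, 341, 345, 345, 345, 345, 341, 345, 341, 345, 341]
t=13: [105, 103, 103, 105, 105, 105, 105, 103, 105, 103, 105, 103]
t=14: [350, 349, 349, 350, 350, 350, 350, 349, 350, 349, 350, 349]
t=15: [108, 108, 108, 108, 108, 108, 108, 108, 108, 108, 108, 108]
t=16: [356, 356, 356, 356, 356, 356, 356, 356, 356, 356, 356, 356]
t=17: [112, 112, 112, 112, 112, 112, 112, 112, 112, 112, 112, 112]
t=18: [362, 362, 362, 362, 362, 362, 362, 362, 362, 362, 362, 362]
t=19: [115, 115, 115, 115, 115, 115, 115, 115, 115, 115, 115, 115]
t=20: [366, 366, 366, 366, 366, 366, 366, 366, 366, 366, 366, 366]
t=21: [117, 117, 117, 117, 117, 117, 117, 117, 117, 117, 117, 117]
t=22: [369, 369, 369, 369, 369, 369, 369, 369, 369, 369, 369, 369]
t=23: [119, 119, 119, 119, 119, 119, 119, 119, 119, 119, 119, 119]
t=24: [372, 372, 372, 372, 372, 372, 372, 372, 372, 372, 372, 372]
t=25: [121, 121, 121, 121, 121, 121, 121, 121, 121, 121, 121, 121]
t=26: [374, 374, 374, 374, 374, 374, 374, 374, 374, 374, 374, 374]
t=27: [122, 122, 122, 122, 122, 122, 122, 122, 122, 122, 122, 122]
t=28: [376, 376, 376, 376, 376, 376, 376, 376, 376, 376, 376, 376]
t=29: [123, 123, 123, 123, 123, 123, 123, 123, 123, 123, 123, 123]
t=30: [377, 377, 377, 377, 377, 377, 377, 377, 377, 377, 377, 377]
t=31: [124, 124, 124, 124, 124, 124, 124, 124, 124, 124, 124, 124]
t=32: [379, 379, 379, 379, 379, 379, 379, 379, 379, 379, 379, 379]
t=33: [125, 125, 125, 125, 125, 125, 125, 125, 125, 125, 125, 125]
t=34: [380, 380, 380, 380, 380, 380, 380, 380, 380, 380, 380, 380]
t=35: [125, 125, 125, 125, 125, 125, 125, 125, 125, 125, 125, 125]

Answer: [380, 380, 380, 380, 380, 380, 380, 380, 380, 380, 380, 380]
Key observation: The state at step 33, [125, 125, 125, 125, 125, 125, 125, 125, 125, 125, 125, 125], reappears at step 35: the system is in a cycle of period 2 from step 33 on.  Therefore the state at step 1986 equals the state at step 33 + ((1986 - 33) mod 2) = 34, which is [380, 380, 380, 380, 380, 380, 380, 380, 380, 380, 380, 380].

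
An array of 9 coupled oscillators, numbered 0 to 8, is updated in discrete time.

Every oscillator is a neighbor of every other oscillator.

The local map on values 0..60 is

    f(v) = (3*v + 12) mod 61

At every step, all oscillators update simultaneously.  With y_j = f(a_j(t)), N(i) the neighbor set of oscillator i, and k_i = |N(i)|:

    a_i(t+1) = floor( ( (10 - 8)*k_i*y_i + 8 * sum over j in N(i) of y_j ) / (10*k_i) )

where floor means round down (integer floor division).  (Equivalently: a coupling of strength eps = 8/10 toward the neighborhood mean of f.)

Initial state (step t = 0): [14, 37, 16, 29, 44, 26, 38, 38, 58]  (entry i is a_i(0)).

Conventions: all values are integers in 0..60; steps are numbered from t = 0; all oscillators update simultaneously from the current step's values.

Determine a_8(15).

Simulating step by step:
t=0: [14, 37, 16, 29, 44, 26, 38, 38, 58]
t=1: [26, 21, 27, 25, 23, 24, 21, 21, 21]
t=2: [21, 20, 21, 21, 20, 20, 20, 20, 20]
t=3: [12, 11, 12, 12, 11, 11, 11, 11, 11]
t=4: [46, 45, 46, 46, 45, 45, 45, 45, 45]
t=5: [26, 25, 26, 26, 25, 25, 25, 25, 25]
t=6: [27, 26, 27, 27, 26, 26, 26, 26, 26]
t=7: [30, 29, 30, 30, 29, 29, 29, 29, 29]
t=8: [39, 38, 39, 39, 38, 38, 38, 38, 38]
t=9: [5, 4, 5, 5, 4, 4, 4, 4, 4]
t=10: [25, 24, 25, 25, 24, 24, 24, 24, 24]
t=11: [24, 23, 24, 24, 23, 23, 23, 23, 23]
t=12: [21, 20, 21, 21, 20, 20, 20, 20, 20]
t=13: [12, 11, 12, 12, 11, 11, 11, 11, 11]
t=14: [46, 45, 46, 46, 45, 45, 45, 45, 45]
t=15: [26, 25, 26, 26, 25, 25, 25, 25, 25]

Answer: a_8(15) = 25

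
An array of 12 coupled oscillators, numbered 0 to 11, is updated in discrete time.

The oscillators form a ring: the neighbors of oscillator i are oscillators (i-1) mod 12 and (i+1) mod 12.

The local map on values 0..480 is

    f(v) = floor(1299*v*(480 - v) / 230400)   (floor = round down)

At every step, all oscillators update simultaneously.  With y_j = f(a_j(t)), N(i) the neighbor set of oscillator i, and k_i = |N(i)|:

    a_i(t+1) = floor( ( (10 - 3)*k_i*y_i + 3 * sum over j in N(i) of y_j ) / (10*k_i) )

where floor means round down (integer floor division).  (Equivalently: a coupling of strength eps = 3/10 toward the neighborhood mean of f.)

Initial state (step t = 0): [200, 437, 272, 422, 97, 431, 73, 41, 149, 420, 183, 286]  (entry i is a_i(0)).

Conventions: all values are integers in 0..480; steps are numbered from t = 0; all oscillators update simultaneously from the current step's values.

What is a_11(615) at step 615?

Answer: a_11(615) = 302
Key observation: The state at step 9, [302, 302, 302, 303, 303, 303, 303, 303, 303, 302, 302, 302], reappears at step 11: the system is in a cycle of period 2 from step 9 on.  Therefore the state at step 615 equals the state at step 9 + ((615 - 9) mod 2) = 9, which is [302, 302, 302, 303, 303, 303, 303, 303, 303, 302, 302, 302].

Derivation:
t=0: [200, 437, 272, 422, 97, 431, 73, 41, 149, 420, 183, 286]
t=1: [283, 168, 258, 174, 184, 139, 149, 137, 231, 187, 282, 311]
t=2: [308, 301, 314, 304, 299, 274, 274, 275, 312, 311, 310, 301]
t=3: [299, 300, 295, 300, 306, 316, 317, 313, 298, 296, 297, 301]
t=4: [304, 304, 306, 303, 299, 293, 291, 295, 303, 306, 305, 303]
t=5: [301, 300, 300, 302, 305, 307, 309, 306, 302, 300, 300, 301]
t=6: [303, 303, 303, 302, 300, 298, 297, 300, 302, 303, 303, 303]
t=7: [302, 302, 302, 303, 304, 305, 305, 304, 303, 302, 302, 302]
t=8: [303, 303, 302, 302, 301, 300, 300, 301, 302, 302, 303, 303]
t=9: [302, 302, 302, 303, 303, 303, 303, 303, 303, 302, 302, 302]
t=10: [303, 303, 302, 302, 302, 302, 302, 302, 302, 302, 303, 303]
t=11: [302, 302, 302, 303, 303, 303, 303, 303, 303, 302, 302, 302]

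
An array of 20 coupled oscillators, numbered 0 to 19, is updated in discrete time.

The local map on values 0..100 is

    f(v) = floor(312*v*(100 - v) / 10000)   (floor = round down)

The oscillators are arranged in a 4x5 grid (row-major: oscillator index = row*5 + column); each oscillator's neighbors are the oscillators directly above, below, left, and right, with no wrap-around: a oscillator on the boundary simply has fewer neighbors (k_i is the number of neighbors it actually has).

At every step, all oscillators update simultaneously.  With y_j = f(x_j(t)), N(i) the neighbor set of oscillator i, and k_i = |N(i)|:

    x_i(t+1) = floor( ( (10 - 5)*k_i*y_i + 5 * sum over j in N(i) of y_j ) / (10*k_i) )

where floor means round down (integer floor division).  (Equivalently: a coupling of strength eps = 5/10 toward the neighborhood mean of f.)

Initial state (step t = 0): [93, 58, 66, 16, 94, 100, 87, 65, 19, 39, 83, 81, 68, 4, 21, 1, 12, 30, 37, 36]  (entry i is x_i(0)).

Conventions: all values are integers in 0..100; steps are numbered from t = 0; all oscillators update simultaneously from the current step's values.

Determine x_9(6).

Simulating step by step:
t=0: [93, 58, 66, 16, 94, 100, 87, 65, 19, 39, 83, 81, 68, 4, 21, 1, 12, 30, 37, 36]
t=1: [29, 58, 66, 43, 37, 16, 41, 62, 48, 56, 30, 46, 57, 35, 51, 20, 35, 61, 60, 66]
t=2: [61, 72, 72, 74, 74, 54, 70, 73, 75, 75, 60, 74, 74, 73, 74, 58, 68, 73, 72, 72]
t=3: [71, 64, 61, 60, 59, 74, 65, 61, 59, 58, 72, 63, 60, 60, 60, 73, 66, 62, 61, 61]
t=4: [64, 70, 73, 74, 75, 62, 69, 73, 74, 75, 63, 70, 73, 74, 74, 63, 69, 72, 73, 74]
t=5: [70, 65, 61, 59, 58, 71, 66, 61, 59, 58, 71, 65, 61, 60, 59, 70, 66, 62, 60, 60]
t=6: [66, 69, 73, 75, 75, 65, 69, 73, 74, 75, 65, 69, 73, 74, 74, 66, 69, 72, 73, 74]

Answer: x_9(6) = 75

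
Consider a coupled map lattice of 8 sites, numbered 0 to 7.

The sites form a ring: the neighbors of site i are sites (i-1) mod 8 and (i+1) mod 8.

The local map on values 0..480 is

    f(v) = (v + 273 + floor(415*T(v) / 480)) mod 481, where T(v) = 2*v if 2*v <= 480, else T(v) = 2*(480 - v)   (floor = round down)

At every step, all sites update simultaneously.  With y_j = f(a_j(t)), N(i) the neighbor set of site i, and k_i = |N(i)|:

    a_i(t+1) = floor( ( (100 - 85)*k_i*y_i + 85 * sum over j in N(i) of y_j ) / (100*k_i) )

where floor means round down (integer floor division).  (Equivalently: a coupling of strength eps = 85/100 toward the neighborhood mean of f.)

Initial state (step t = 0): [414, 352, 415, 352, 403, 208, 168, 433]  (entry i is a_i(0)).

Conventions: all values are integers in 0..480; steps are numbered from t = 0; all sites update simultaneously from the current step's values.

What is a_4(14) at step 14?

Simulating step by step:
t=0: [414, 352, 415, 352, 403, 208, 168, 433]
t=1: [333, 326, 358, 329, 356, 299, 320, 288]
t=2: [395, 371, 379, 364, 387, 379, 404, 387]
t=3: [343, 340, 352, 344, 348, 334, 339, 331]
t=4: [376, 368, 371, 367, 373, 372, 378, 373]
t=5: [350, 349, 353, 351, 351, 348, 349, 347]
t=6: [367, 365, 366, 365, 366, 366, 367, 366]
t=7: [354, 354, 355, 355, 355, 354, 354, 354]
t=8: [363, 363, 363, 363, 363, 363, 363, 363]
t=9: [357, 357, 357, 357, 357, 357, 357, 357]
t=10: [361, 361, 361, 361, 361, 361, 361, 361]
t=11: [358, 358, 358, 358, 358, 358, 358, 358]
t=12: [360, 360, 360, 360, 360, 360, 360, 360]
t=13: [359, 359, 359, 359, 359, 359, 359, 359]
t=14: [360, 360, 360, 360, 360, 360, 360, 360]

Answer: a_4(14) = 360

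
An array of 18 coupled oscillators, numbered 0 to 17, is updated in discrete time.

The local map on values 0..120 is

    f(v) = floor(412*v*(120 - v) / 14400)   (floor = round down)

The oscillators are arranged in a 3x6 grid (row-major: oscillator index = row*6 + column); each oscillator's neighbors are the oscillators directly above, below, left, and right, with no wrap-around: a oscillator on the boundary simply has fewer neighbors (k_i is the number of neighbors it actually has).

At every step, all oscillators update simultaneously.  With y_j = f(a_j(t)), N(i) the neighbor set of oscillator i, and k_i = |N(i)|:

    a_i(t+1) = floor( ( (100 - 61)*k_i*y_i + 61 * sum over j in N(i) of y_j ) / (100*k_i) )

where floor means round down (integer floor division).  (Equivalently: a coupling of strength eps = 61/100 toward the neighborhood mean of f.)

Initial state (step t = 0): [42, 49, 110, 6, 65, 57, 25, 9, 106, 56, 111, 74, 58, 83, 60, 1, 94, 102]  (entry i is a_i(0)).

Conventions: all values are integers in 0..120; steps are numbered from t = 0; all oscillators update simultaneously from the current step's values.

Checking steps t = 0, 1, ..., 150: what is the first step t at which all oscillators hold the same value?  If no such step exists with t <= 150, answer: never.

Simulating step by step:
t=0: [42, 49, 110, 6, 65, 57, 25, 9, 106, 56, 111, 74, 58, 83, 60, 1, 94, 102]  (not all equal)
t=1: [86, 69, 44, 55, 70, 100, 71, 55, 56, 53, 67, 74, 86, 81, 67, 56, 43, 70]  (not all equal)
t=2: [93, 95, 98, 99, 91, 82, 93, 99, 100, 101, 99, 90, 90, 93, 99, 99, 98, 97]  (not all equal)
t=3: [69, 64, 61, 61, 71, 81, 69, 63, 57, 56, 63, 72, 73, 67, 61, 58, 60, 66]  (not all equal)
t=4: [100, 101, 102, 101, 98, 95, 100, 101, 102, 102, 101, 97, 99, 100, 101, 102, 102, 100]  (not all equal)
t=5: [56, 54, 52, 54, 59, 63, 56, 54, 52, 52, 55, 60, 57, 56, 53, 52, 53, 57]  (not all equal)
t=6: [101, 101, 101, 101, 101, 102, 101, 101, 101, 101, 101, 102, 102, 101, 101, 101, 101, 102]  (not all equal)
t=7: [54, 54, 54, 54, 53, 52, 53, 54, 54, 54, 53, 52, 53, 53, 54, 54, 53, 52]  (not all equal)
t=8: [101, 101, 101, 101, 101, 101, 101, 101, 101, 101, 101, 101, 101, 101, 101, 101, 101, 101]  (all equal)

Answer: 8
Key observation: Synchronization is absorbing here: once all oscillators are equal they stay equal, and step 8 is the first all-equal step.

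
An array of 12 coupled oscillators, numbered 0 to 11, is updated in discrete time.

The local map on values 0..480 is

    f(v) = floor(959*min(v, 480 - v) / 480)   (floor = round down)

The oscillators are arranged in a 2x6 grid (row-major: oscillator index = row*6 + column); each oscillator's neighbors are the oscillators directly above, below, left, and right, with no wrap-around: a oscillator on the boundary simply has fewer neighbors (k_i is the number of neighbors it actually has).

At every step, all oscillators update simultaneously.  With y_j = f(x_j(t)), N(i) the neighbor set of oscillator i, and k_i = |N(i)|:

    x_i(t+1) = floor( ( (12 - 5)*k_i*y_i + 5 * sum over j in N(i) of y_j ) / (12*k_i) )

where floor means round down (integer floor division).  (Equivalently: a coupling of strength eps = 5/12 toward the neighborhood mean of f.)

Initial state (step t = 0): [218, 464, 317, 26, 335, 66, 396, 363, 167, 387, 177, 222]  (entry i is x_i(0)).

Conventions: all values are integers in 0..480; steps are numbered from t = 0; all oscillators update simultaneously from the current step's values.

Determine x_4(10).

Answer: x_4(10) = 368

Derivation:
t=0: [218, 464, 317, 26, 335, 66, 396, 363, 167, 387, 177, 222]
t=1: [295, 156, 247, 140, 242, 228, 236, 209, 297, 210, 333, 359]
t=2: [378, 355, 403, 351, 419, 414, 438, 402, 393, 374, 328, 296]
t=3: [187, 216, 183, 217, 166, 178, 123, 160, 173, 224, 273, 304]
t=4: [358, 398, 380, 411, 359, 349, 287, 327, 358, 426, 397, 364]
t=5: [255, 198, 191, 155, 218, 250, 338, 287, 226, 138, 176, 223]
t=6: [403, 399, 382, 331, 409, 451, 338, 381, 407, 314, 365, 428]
t=7: [181, 169, 197, 265, 163, 84, 238, 196, 185, 286, 213, 119]
t=8: [379, 355, 386, 403, 331, 214, 433, 392, 377, 395, 379, 261]
t=9: [188, 223, 193, 179, 281, 402, 132, 178, 193, 176, 242, 385]
t=10: [366, 414, 389, 365, 368, 212, 305, 358, 376, 373, 407, 241]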